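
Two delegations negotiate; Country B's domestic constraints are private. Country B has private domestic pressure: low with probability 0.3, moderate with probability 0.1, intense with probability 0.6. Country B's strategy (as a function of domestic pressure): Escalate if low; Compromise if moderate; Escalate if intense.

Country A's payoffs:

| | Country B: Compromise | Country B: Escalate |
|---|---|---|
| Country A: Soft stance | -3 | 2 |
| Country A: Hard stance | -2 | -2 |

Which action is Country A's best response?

E[Soft stance] = 0.3·(2) + 0.1·(-3) + 0.6·(2) = 1.5
E[Hard stance] = 0.3·(-2) + 0.1·(-2) + 0.6·(-2) = -2
Best response: Soft stance (1.5 is the largest).

Soft stance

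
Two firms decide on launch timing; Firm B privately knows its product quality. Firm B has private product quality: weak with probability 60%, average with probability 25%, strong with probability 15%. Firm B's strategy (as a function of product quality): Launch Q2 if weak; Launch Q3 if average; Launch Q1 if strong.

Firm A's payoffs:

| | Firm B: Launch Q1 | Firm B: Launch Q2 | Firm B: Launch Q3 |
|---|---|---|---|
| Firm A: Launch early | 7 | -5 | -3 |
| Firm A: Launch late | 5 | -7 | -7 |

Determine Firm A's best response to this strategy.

E[Launch early] = 0.6·(-5) + 0.25·(-3) + 0.15·(7) = -2.7
E[Launch late] = 0.6·(-7) + 0.25·(-7) + 0.15·(5) = -5.2
Best response: Launch early (-2.7 is the largest).

Launch early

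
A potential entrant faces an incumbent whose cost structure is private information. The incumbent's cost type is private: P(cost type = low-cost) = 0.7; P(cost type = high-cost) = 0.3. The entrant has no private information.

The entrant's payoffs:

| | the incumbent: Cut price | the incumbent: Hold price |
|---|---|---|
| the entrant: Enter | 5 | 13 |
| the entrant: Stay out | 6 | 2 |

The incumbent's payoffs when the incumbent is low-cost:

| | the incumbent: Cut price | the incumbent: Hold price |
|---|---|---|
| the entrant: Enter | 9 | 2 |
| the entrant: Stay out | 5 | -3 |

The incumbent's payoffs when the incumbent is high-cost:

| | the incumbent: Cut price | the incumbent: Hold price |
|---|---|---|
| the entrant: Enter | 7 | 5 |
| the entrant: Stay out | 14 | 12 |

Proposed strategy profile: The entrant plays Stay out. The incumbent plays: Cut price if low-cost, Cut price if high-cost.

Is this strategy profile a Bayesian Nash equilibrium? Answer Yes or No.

A profile is a BNE iff every type of every player is best-responding given beliefs about the other side.
The entrant plays Stay out: E[Stay out] = 0.7·(6) + 0.3·(6) = 6; E[Enter] = 5. Best-responding. ✓
The incumbent (cost type low-cost), facing Stay out: Cut price gives 5, Hold price gives -3. Proposed Cut price is best. ✓
The incumbent (cost type high-cost), facing Stay out: Cut price gives 14, Hold price gives 12. Proposed Cut price is best. ✓

Yes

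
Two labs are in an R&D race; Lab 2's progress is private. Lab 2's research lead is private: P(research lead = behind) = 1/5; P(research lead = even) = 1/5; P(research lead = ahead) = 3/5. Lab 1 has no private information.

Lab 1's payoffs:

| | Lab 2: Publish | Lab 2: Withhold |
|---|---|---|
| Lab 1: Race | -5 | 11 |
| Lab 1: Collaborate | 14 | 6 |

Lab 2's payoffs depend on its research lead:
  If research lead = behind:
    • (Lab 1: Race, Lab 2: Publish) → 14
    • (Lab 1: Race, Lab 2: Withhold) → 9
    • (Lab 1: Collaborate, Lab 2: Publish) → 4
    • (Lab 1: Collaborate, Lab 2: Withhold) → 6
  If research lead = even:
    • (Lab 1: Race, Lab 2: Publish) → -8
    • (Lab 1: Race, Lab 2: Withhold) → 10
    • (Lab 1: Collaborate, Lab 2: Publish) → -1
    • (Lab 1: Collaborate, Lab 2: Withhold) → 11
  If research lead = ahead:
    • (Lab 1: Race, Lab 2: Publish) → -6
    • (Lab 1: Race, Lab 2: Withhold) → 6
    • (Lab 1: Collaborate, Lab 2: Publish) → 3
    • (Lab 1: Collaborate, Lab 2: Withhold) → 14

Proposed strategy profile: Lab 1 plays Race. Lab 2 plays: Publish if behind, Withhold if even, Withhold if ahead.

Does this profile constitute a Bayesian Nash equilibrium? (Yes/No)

Yes

Lab 1 plays Race: E[Race] = 1/5·(-5) + 1/5·(11) + 3/5·(11) = 39/5; E[Collaborate] = 38/5. Best-responding. ✓
Lab 2 (research lead behind), facing Race: Publish gives 14, Withhold gives 9. Proposed Publish is best. ✓
Lab 2 (research lead even), facing Race: Publish gives -8, Withhold gives 10. Proposed Withhold is best. ✓
Lab 2 (research lead ahead), facing Race: Publish gives -6, Withhold gives 6. Proposed Withhold is best. ✓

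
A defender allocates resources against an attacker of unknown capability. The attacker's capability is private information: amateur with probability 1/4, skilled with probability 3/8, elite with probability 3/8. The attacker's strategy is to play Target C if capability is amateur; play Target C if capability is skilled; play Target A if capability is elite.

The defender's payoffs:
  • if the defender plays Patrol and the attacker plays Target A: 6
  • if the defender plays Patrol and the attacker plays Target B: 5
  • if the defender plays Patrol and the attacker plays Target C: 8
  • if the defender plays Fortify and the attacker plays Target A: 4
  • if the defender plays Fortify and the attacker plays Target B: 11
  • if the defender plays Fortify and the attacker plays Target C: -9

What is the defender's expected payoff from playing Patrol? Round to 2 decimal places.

7.25

E[Patrol] = 1/4·8 + 3/8·8 + 3/8·6 = 2 + 3 + 9/4 = 29/4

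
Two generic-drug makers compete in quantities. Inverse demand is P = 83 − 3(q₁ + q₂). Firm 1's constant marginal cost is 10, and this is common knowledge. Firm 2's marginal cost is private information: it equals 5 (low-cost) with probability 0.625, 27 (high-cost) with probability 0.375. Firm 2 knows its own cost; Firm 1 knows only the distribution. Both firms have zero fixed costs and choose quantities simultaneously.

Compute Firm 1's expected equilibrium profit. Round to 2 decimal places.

215.34

Type-c best response for Firm 2: q₂(c) = (83 − c)/6 − q₁/2.
Firm 1 maximizes expected profit; its first-order condition is 83 − 6q₁ − 3E[q₂] − 10 = 0.
Substituting E[q₂] and solving: E[c₂] = 13.25, so q₁ = (83 − 2·10 + 13.25)/9 = 8.47222.
E[P] = 83 − 3·(q₁ + E[q₂]) = 35.4167; Firm 1's expected profit = (E[P] − 10)·q₁ = (35.4167 − 10)·8.47222 = 215.336.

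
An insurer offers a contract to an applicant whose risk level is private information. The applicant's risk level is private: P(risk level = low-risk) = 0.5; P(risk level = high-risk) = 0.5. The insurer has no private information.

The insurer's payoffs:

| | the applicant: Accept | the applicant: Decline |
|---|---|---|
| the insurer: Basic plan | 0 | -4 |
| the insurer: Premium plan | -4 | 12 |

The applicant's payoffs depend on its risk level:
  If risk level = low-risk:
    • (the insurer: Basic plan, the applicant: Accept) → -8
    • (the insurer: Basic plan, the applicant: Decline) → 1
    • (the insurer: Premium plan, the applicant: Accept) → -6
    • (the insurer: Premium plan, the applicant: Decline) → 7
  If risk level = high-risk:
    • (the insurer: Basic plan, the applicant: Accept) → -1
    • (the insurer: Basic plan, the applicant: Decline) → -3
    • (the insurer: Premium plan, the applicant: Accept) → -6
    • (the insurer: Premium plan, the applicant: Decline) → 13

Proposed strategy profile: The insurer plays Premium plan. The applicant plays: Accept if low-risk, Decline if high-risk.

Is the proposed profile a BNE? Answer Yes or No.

No

A profile is a BNE iff every type of every player is best-responding given beliefs about the other side.
The insurer plays Premium plan: E[Premium plan] = 0.5·(-4) + 0.5·(12) = 4; E[Basic plan] = -2. Best-responding. ✓
The applicant (risk level low-risk), facing Premium plan: Accept gives -6, Decline gives 7. Proposed Accept is not best — profitable deviation exists. ✗
The applicant (risk level high-risk), facing Premium plan: Accept gives -6, Decline gives 13. Proposed Decline is best. ✓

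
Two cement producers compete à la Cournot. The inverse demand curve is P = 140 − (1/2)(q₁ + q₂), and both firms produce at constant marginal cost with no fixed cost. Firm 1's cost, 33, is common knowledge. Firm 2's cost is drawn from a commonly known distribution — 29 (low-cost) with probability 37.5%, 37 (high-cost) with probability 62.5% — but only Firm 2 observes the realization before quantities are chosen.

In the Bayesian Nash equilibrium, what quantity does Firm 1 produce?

72

Type-c best response for Firm 2: q₂(c) = (140 − c) − q₁/2.
Firm 1 maximizes expected profit; its first-order condition is 140 − q₁ − (1/2)E[q₂] − 33 = 0.
Substituting E[q₂] and solving: E[c₂] = 34, so q₁ = (140 − 2·33 + 34)/(3/2) = 72.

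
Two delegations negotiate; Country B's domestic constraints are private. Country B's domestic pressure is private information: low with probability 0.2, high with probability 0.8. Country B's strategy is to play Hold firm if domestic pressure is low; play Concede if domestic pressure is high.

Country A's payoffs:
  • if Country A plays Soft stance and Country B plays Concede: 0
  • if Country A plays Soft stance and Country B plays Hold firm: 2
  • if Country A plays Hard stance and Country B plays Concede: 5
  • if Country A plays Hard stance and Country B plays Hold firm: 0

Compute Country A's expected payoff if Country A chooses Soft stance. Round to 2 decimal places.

0.40

E[Soft stance] = 0.2·2 + 0.8·0 = 0.4 + 0 = 0.4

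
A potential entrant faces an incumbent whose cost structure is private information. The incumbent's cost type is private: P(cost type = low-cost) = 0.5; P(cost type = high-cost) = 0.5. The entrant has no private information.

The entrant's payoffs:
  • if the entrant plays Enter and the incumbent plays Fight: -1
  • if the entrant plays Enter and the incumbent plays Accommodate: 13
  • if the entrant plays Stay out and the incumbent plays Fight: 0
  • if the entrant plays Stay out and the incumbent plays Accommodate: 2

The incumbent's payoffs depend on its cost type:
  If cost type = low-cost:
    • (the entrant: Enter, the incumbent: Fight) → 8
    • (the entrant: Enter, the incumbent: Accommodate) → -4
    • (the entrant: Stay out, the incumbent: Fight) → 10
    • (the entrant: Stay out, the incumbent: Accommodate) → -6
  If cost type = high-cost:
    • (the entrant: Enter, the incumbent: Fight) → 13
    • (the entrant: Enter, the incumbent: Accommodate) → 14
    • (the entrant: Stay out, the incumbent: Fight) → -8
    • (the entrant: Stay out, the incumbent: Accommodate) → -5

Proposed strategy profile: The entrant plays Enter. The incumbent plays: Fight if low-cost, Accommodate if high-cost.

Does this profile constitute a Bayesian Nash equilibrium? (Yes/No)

The entrant plays Enter: E[Enter] = 0.5·(-1) + 0.5·(13) = 6; E[Stay out] = 1. Best-responding. ✓
The incumbent (cost type low-cost), facing Enter: Fight gives 8, Accommodate gives -4. Proposed Fight is best. ✓
The incumbent (cost type high-cost), facing Enter: Fight gives 13, Accommodate gives 14. Proposed Accommodate is best. ✓

Yes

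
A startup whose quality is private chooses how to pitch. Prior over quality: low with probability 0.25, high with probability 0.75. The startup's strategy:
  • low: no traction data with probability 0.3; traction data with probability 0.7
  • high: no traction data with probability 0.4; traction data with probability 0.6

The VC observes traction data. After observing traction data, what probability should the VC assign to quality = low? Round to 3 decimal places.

0.280

P(traction data) = 0.25·0.7 + 0.75·0.6 = 0.625
P(low | traction data) = (0.25·0.7) / 0.625 = 0.175 / 0.625 = 0.28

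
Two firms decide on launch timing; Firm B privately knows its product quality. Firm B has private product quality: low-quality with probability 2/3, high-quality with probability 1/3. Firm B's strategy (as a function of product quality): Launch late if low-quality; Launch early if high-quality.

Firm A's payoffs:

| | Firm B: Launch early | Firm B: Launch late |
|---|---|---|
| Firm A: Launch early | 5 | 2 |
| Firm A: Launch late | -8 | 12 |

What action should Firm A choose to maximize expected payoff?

Compute Firm A's expected payoff for each action, taking the expectation over Firm B's type.
E[Launch early] = 2/3·(2) + 1/3·(5) = 3
E[Launch late] = 2/3·(12) + 1/3·(-8) = 16/3
Best response: Launch late (16/3 is the largest).

Launch late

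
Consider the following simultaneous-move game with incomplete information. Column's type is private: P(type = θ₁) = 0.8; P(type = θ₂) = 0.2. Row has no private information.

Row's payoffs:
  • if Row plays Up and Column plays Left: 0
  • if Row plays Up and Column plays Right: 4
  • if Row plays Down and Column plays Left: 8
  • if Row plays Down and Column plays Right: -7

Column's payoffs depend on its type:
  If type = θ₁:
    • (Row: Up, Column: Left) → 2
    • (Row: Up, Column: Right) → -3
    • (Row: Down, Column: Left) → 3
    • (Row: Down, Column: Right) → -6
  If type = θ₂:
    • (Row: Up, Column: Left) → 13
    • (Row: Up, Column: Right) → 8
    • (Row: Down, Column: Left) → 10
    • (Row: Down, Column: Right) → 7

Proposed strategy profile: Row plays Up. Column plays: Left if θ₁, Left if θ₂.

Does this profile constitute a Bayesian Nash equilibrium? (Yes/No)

Row plays Up: E[Up] = 0.8·(0) + 0.2·(0) = 0; E[Down] = 8. Not best-responding. ✗
Column (type θ₁), facing Up: Left gives 2, Right gives -3. Proposed Left is best. ✓
Column (type θ₂), facing Up: Left gives 13, Right gives 8. Proposed Left is best. ✓

No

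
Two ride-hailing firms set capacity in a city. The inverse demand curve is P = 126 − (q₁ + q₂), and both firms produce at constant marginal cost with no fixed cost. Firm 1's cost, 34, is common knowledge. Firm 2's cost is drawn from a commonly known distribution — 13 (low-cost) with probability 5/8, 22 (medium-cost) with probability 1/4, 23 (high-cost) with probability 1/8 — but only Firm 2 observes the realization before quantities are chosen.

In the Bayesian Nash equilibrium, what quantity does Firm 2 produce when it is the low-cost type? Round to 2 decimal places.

Type-c best response for Firm 2: q₂(c) = (126 − c)/2 − q₁/2.
Firm 1 maximizes expected profit; its first-order condition is 126 − 2q₁ − E[q₂] − 34 = 0.
Substituting E[q₂] and solving: E[c₂] = 16.5, so q₁ = (126 − 2·34 + 16.5)/3 = 24.8333.
q₂(low-cost) = (126 − 13 − 24.8333)/2 = 44.0833.

44.08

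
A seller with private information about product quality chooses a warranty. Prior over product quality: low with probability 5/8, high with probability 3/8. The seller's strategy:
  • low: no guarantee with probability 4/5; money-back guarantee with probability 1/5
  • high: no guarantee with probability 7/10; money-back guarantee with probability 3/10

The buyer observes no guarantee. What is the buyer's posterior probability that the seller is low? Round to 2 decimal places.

0.66

Apply Bayes' rule using the sender's strategy as the likelihood.
P(no guarantee) = (5/8)·(4/5) + (3/8)·(7/10) = 61/80
P(low | no guarantee) = ((5/8)·(4/5)) / (61/80) = (1/2) / (61/80) = 40/61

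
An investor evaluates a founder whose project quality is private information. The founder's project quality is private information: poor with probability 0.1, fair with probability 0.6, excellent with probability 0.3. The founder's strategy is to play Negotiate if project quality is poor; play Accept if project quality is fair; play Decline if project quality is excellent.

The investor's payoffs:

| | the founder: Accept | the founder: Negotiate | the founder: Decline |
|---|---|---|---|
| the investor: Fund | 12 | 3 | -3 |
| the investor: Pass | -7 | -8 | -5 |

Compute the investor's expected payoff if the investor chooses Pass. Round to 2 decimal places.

Take the expectation over the founder's project quality, weighting each type's action by its prior probability.
E[Pass] = 0.1·(-8) + 0.6·(-7) + 0.3·(-5) = (-0.8) + (-4.2) + (-1.5) = -6.5

-6.50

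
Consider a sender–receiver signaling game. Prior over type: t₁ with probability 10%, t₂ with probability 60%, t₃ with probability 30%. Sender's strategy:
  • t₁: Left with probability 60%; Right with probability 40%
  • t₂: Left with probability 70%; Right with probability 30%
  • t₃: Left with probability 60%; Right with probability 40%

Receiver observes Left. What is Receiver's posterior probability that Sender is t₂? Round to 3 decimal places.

Apply Bayes' rule using the sender's strategy as the likelihood.
P(Left) = 0.1·0.6 + 0.6·0.7 + 0.3·0.6 = 0.66
P(t₂ | Left) = (0.6·0.7) / 0.66 = 0.42 / 0.66 = 0.636364

0.636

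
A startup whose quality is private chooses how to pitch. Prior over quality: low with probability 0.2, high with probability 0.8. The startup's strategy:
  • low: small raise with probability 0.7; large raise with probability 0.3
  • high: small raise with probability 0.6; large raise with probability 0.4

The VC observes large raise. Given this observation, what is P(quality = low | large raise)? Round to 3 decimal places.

Apply Bayes' rule using the sender's strategy as the likelihood.
P(large raise) = 0.2·0.3 + 0.8·0.4 = 0.38
P(low | large raise) = (0.2·0.3) / 0.38 = 0.06 / 0.38 = 0.157895

0.158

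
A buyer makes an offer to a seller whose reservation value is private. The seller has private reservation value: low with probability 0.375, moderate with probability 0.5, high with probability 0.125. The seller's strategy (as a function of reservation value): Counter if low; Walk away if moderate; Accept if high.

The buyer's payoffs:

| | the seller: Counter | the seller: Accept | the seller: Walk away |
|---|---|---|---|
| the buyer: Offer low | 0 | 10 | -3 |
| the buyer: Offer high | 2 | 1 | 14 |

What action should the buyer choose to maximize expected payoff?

Offer high

E[Offer low] = 0.375·(0) + 0.5·(-3) + 0.125·(10) = -0.25
E[Offer high] = 0.375·(2) + 0.5·(14) + 0.125·(1) = 7.875
Best response: Offer high (7.875 is the largest).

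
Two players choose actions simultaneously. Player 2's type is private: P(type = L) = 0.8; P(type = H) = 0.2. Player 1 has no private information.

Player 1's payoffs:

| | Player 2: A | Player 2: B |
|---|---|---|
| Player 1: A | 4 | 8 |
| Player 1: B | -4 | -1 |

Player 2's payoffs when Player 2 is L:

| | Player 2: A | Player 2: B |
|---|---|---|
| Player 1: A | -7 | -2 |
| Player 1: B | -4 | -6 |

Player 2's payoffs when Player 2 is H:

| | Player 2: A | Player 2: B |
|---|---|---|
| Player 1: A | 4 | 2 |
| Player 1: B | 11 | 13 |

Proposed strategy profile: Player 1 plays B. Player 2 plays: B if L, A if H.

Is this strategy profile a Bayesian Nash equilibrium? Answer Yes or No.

No

A profile is a BNE iff every type of every player is best-responding given beliefs about the other side.
Player 1 plays B: E[B] = 0.8·(-1) + 0.2·(-4) = -1.6; E[A] = 7.2. Not best-responding. ✗
Player 2 (type L), facing B: A gives -4, B gives -6. Proposed B is not best — profitable deviation exists. ✗
Player 2 (type H), facing B: A gives 11, B gives 13. Proposed A is not best — profitable deviation exists. ✗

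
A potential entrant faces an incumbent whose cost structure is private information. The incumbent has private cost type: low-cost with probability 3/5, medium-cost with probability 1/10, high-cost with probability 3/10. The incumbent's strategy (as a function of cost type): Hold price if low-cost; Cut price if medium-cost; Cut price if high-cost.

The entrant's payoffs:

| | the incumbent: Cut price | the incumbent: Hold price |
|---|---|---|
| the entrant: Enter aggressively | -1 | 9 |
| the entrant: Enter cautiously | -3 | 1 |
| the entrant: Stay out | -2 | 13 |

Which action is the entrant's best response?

E[Enter aggressively] = 3/5·(9) + 1/10·(-1) + 3/10·(-1) = 5
E[Enter cautiously] = 3/5·(1) + 1/10·(-3) + 3/10·(-3) = -3/5
E[Stay out] = 3/5·(13) + 1/10·(-2) + 3/10·(-2) = 7
Best response: Stay out (7 is the largest).

Stay out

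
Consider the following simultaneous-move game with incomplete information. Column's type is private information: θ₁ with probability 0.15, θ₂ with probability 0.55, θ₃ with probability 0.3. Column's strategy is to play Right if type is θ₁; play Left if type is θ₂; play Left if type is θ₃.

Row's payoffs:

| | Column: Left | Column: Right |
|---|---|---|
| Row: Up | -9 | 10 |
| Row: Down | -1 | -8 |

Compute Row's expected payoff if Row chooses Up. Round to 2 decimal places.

E[Up] = 0.15·10 + 0.55·(-9) + 0.3·(-9) = 1.5 + (-4.95) + (-2.7) = -6.15

-6.15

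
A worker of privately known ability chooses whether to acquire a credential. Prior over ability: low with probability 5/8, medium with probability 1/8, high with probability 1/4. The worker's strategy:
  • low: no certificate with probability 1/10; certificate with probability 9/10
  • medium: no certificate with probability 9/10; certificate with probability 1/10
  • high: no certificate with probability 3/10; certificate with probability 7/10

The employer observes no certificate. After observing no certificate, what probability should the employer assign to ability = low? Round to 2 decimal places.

P(no certificate) = (5/8)·(1/10) + (1/8)·(9/10) + (1/4)·(3/10) = 1/4
P(low | no certificate) = ((5/8)·(1/10)) / (1/4) = (1/16) / (1/4) = 1/4

0.25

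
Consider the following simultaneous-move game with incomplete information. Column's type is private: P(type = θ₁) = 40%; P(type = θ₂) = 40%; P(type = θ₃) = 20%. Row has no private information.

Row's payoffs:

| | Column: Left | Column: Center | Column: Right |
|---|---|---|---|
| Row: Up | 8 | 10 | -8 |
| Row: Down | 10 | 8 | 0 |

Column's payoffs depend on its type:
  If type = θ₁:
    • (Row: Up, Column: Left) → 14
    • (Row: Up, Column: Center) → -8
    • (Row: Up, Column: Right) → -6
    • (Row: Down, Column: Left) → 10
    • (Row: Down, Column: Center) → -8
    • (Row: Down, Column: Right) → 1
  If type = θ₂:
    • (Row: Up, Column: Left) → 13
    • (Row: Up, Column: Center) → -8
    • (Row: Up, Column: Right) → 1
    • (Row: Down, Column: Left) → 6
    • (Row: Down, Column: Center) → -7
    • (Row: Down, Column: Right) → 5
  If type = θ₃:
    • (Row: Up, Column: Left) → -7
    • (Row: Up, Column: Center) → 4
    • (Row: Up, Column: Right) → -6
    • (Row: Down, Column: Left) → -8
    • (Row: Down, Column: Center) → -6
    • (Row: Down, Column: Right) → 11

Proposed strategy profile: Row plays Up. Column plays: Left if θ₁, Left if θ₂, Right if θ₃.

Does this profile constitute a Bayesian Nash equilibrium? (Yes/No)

Row plays Up: E[Up] = 0.4·(8) + 0.4·(8) + 0.2·(-8) = 4.8; E[Down] = 8. Not best-responding. ✗
Column (type θ₁), facing Up: Left gives 14, Center gives -8, Right gives -6. Proposed Left is best. ✓
Column (type θ₂), facing Up: Left gives 13, Center gives -8, Right gives 1. Proposed Left is best. ✓
Column (type θ₃), facing Up: Left gives -7, Center gives 4, Right gives -6. Proposed Right is not best — profitable deviation exists. ✗

No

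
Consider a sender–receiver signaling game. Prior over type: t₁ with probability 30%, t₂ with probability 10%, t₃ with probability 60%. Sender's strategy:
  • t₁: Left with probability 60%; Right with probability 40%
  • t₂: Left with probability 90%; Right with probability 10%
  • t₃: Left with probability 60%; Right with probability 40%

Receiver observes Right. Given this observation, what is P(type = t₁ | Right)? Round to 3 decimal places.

P(Right) = 0.3·0.4 + 0.1·0.1 + 0.6·0.4 = 0.37
P(t₁ | Right) = (0.3·0.4) / 0.37 = 0.12 / 0.37 = 0.324324

0.324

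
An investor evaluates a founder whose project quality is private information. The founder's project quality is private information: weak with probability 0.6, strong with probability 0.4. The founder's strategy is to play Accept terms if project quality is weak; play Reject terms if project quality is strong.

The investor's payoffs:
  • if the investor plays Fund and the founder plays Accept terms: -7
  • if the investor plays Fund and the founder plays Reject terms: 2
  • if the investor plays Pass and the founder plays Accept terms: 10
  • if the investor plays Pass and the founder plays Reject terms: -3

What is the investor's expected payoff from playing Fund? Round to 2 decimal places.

E[Fund] = 0.6·(-7) + 0.4·2 = (-4.2) + 0.8 = -3.4

-3.40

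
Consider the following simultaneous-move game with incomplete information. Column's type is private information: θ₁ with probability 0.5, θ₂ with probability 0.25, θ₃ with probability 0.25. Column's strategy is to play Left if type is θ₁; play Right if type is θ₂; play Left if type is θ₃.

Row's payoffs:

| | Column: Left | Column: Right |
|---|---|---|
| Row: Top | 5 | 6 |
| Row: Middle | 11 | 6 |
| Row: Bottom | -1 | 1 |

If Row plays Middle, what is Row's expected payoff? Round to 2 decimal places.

9.75

Take the expectation over Column's type, weighting each type's action by its prior probability.
E[Middle] = 0.5·11 + 0.25·6 + 0.25·11 = 5.5 + 1.5 + 2.75 = 9.75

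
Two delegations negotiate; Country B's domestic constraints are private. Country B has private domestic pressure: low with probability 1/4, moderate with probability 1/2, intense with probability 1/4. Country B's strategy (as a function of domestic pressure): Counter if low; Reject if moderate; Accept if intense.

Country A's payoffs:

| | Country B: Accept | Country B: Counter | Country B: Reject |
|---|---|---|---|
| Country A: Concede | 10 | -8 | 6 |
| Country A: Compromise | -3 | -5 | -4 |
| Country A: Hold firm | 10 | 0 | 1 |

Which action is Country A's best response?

Concede

Compute Country A's expected payoff for each action, taking the expectation over Country B's type.
E[Concede] = 1/4·(-8) + 1/2·(6) + 1/4·(10) = 7/2
E[Compromise] = 1/4·(-5) + 1/2·(-4) + 1/4·(-3) = -4
E[Hold firm] = 1/4·(0) + 1/2·(1) + 1/4·(10) = 3
Best response: Concede (7/2 is the largest).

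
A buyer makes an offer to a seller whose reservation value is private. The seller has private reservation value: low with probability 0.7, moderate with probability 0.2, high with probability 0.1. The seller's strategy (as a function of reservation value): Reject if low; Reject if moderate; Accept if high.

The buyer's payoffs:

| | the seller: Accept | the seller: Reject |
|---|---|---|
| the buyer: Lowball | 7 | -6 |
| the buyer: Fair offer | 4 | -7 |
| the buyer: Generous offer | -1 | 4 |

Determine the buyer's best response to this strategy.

E[Lowball] = 0.7·(-6) + 0.2·(-6) + 0.1·(7) = -4.7
E[Fair offer] = 0.7·(-7) + 0.2·(-7) + 0.1·(4) = -5.9
E[Generous offer] = 0.7·(4) + 0.2·(4) + 0.1·(-1) = 3.5
Best response: Generous offer (3.5 is the largest).

Generous offer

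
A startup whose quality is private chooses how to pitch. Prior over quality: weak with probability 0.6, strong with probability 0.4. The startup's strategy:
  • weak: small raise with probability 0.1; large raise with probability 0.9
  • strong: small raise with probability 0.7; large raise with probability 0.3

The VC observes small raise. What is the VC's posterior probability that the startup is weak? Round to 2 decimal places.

0.18

P(small raise) = 0.6·0.1 + 0.4·0.7 = 0.34
P(weak | small raise) = (0.6·0.1) / 0.34 = 0.06 / 0.34 = 0.176471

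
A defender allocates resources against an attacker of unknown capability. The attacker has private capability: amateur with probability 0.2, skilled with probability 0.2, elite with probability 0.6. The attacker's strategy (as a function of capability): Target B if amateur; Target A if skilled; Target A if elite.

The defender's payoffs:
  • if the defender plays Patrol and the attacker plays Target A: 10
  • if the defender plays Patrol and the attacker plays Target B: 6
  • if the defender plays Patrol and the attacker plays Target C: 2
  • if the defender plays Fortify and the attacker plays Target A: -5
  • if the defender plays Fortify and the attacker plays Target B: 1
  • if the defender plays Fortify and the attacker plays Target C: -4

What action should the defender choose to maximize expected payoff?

Patrol

Compute the defender's expected payoff for each action, taking the expectation over the attacker's type.
E[Patrol] = 0.2·(6) + 0.2·(10) + 0.6·(10) = 9.2
E[Fortify] = 0.2·(1) + 0.2·(-5) + 0.6·(-5) = -3.8
Best response: Patrol (9.2 is the largest).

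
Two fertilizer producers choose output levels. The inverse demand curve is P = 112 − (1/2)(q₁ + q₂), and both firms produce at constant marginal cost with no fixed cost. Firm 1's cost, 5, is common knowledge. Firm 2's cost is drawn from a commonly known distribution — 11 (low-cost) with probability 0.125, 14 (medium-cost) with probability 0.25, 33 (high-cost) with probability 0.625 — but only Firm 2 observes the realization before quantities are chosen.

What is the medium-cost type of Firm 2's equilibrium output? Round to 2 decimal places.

Firm 2 with cost c maximizes (112 − (1/2)(q₁+q₂) − c)·q₂, giving q₂(c) = (112 − c − (1/2)q₁).
E[c₂] = 0.125·11 + 0.25·14 + 0.625·33 = 25.5
Firm 1's FOC against E[q₂] yields q₁ = (112 − 2·5 + E[c₂])/(3/2) = (112 − 10 + 25.5)/(3/2) = 85.
q₂(medium-cost) = (112 − 14 − (1/2)·85) = 55.5.

55.50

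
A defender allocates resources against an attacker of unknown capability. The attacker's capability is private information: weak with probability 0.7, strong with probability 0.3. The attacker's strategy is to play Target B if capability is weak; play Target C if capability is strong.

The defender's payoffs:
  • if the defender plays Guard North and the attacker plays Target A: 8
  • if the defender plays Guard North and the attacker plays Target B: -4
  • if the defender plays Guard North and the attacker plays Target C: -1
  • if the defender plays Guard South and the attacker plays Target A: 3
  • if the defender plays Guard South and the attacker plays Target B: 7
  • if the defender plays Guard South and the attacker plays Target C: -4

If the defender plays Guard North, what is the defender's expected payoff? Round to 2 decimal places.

-3.10

Take the expectation over the attacker's capability, weighting each type's action by its prior probability.
E[Guard North] = 0.7·(-4) + 0.3·(-1) = (-2.8) + (-0.3) = -3.1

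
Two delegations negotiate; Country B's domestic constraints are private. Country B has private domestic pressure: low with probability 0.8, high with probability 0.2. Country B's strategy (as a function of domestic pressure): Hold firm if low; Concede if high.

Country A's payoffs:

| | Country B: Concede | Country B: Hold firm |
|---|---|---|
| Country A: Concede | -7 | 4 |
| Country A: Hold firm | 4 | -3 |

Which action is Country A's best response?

E[Concede] = 0.8·(4) + 0.2·(-7) = 1.8
E[Hold firm] = 0.8·(-3) + 0.2·(4) = -1.6
Best response: Concede (1.8 is the largest).

Concede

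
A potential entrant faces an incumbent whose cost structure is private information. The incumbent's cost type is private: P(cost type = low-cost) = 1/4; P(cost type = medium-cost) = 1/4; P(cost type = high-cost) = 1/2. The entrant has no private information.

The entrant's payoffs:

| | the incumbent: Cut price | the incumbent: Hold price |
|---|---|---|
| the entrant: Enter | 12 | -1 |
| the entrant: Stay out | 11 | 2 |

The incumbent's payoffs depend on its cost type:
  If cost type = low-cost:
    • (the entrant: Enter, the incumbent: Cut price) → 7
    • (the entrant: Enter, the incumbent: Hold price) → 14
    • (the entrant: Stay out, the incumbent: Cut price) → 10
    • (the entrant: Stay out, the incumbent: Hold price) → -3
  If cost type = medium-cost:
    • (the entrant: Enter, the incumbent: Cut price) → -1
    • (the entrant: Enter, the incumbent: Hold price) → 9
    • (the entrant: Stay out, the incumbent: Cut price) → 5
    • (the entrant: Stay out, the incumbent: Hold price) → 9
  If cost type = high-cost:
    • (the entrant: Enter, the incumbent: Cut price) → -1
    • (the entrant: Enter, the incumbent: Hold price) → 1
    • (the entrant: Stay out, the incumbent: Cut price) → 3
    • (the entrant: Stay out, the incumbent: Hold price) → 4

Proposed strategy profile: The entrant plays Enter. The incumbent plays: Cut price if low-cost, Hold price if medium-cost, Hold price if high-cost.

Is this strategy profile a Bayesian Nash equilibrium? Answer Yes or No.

A profile is a BNE iff every type of every player is best-responding given beliefs about the other side.
The entrant plays Enter: E[Enter] = 1/4·(12) + 1/4·(-1) + 1/2·(-1) = 9/4; E[Stay out] = 17/4. Not best-responding. ✗
The incumbent (cost type low-cost), facing Enter: Cut price gives 7, Hold price gives 14. Proposed Cut price is not best — profitable deviation exists. ✗
The incumbent (cost type medium-cost), facing Enter: Cut price gives -1, Hold price gives 9. Proposed Hold price is best. ✓
The incumbent (cost type high-cost), facing Enter: Cut price gives -1, Hold price gives 1. Proposed Hold price is best. ✓

No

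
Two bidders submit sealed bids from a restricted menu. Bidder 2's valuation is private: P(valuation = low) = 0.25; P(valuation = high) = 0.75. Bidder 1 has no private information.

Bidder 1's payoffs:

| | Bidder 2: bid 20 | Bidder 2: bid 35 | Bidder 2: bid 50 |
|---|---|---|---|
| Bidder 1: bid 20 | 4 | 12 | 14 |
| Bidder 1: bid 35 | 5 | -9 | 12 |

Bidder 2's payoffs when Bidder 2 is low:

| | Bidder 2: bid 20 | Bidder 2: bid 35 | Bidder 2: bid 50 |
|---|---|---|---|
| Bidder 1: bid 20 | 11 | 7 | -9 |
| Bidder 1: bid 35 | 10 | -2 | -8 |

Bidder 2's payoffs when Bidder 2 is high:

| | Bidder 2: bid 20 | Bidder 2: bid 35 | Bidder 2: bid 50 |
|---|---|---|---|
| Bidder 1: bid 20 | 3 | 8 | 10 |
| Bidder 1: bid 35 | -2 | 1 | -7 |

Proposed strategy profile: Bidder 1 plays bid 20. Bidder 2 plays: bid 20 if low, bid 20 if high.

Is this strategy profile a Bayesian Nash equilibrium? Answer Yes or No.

Bidder 1 plays bid 20: E[bid 20] = 0.25·(4) + 0.75·(4) = 4; E[bid 35] = 5. Not best-responding. ✗
Bidder 2 (valuation low), facing bid 20: bid 20 gives 11, bid 35 gives 7, bid 50 gives -9. Proposed bid 20 is best. ✓
Bidder 2 (valuation high), facing bid 20: bid 20 gives 3, bid 35 gives 8, bid 50 gives 10. Proposed bid 20 is not best — profitable deviation exists. ✗

No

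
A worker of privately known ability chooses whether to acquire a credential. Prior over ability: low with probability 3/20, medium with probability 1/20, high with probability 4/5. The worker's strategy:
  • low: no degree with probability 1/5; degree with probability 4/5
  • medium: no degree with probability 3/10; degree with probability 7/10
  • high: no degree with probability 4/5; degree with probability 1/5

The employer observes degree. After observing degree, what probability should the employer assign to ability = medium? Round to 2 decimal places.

Apply Bayes' rule using the sender's strategy as the likelihood.
P(degree) = (3/20)·(4/5) + (1/20)·(7/10) + (4/5)·(1/5) = 63/200
P(medium | degree) = ((1/20)·(7/10)) / (63/200) = (7/200) / (63/200) = 1/9

0.11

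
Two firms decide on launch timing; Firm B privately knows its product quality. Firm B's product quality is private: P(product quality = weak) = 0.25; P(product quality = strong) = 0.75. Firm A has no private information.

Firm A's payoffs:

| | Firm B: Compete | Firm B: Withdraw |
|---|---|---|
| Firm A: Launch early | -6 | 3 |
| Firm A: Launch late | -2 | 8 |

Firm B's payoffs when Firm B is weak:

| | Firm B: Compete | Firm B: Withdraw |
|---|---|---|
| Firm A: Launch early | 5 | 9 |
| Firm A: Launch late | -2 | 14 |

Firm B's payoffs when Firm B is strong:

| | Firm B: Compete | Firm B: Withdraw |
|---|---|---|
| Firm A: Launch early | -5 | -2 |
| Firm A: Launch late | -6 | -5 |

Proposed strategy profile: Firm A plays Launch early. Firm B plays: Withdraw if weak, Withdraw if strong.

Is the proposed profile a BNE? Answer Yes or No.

No

Firm A plays Launch early: E[Launch early] = 0.25·(3) + 0.75·(3) = 3; E[Launch late] = 8. Not best-responding. ✗
Firm B (product quality weak), facing Launch early: Compete gives 5, Withdraw gives 9. Proposed Withdraw is best. ✓
Firm B (product quality strong), facing Launch early: Compete gives -5, Withdraw gives -2. Proposed Withdraw is best. ✓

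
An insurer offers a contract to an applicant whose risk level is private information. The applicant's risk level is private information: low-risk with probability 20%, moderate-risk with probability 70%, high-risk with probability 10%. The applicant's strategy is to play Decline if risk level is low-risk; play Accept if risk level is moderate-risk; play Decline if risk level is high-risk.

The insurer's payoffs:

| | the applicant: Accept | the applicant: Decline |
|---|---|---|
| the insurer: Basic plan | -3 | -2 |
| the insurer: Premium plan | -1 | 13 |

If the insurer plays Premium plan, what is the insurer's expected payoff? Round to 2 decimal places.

3.20

E[Premium plan] = 0.2·13 + 0.7·(-1) + 0.1·13 = 2.6 + (-0.7) + 1.3 = 3.2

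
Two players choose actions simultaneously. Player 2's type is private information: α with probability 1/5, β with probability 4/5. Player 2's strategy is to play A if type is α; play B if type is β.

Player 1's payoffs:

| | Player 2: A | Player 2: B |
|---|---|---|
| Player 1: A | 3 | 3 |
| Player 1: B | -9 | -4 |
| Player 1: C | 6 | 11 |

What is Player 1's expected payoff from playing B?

E[B] = 1/5·(-9) + 4/5·(-4) = (-9/5) + (-16/5) = -5

-5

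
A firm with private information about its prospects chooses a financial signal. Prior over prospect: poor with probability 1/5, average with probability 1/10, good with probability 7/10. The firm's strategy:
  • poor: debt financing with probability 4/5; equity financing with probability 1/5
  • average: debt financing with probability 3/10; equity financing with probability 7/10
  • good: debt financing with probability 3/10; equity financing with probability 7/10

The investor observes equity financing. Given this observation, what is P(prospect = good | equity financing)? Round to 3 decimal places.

0.817

Apply Bayes' rule using the sender's strategy as the likelihood.
P(equity financing) = (1/5)·(1/5) + (1/10)·(7/10) + (7/10)·(7/10) = 3/5
P(good | equity financing) = ((7/10)·(7/10)) / (3/5) = (49/100) / (3/5) = 49/60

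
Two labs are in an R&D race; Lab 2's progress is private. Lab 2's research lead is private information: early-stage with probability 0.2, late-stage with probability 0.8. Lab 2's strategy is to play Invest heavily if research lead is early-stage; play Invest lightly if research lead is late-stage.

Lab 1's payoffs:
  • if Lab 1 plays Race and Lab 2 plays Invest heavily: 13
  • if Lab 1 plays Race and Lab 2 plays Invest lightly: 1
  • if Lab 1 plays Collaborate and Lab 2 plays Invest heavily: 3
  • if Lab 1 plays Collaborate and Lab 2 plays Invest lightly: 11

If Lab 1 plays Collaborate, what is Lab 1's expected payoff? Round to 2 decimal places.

Take the expectation over Lab 2's research lead, weighting each type's action by its prior probability.
E[Collaborate] = 0.2·3 + 0.8·11 = 0.6 + 8.8 = 9.4

9.40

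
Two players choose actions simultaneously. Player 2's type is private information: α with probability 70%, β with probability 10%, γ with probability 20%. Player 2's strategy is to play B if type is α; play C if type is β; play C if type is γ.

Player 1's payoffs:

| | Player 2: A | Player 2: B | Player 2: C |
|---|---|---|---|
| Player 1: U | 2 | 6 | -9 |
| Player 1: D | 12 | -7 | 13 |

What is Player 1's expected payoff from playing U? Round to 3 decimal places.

1.500

E[U] = 0.7·6 + 0.1·(-9) + 0.2·(-9) = 4.2 + (-0.9) + (-1.8) = 1.5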